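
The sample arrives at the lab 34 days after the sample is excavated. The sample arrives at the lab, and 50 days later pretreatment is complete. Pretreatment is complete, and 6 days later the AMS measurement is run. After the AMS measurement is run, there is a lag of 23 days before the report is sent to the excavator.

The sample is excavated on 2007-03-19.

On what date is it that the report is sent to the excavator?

2007-07-10

The sample is excavated: Mar 19, 2007.
The sample arrives at the lab: Mar 19, 2007 + 34 days = Apr 22, 2007.
Pretreatment is complete: Apr 22, 2007 + 50 days = Jun 11, 2007.
The AMS measurement is run: Jun 11, 2007 + 6 days = Jun 17, 2007.
The report is sent to the excavator: Jun 17, 2007 + 23 days = Jul 10, 2007.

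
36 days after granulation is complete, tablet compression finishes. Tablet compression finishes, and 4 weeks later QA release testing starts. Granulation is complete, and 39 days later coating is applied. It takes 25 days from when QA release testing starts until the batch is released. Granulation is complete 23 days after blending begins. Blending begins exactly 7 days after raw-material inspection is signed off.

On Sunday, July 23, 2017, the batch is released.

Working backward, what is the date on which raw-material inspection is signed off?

The batch is released: Jul 23, 2017.
QA release testing starts: Jul 23, 2017 − 25 days = Jun 28, 2017.
Tablet compression finishes: Jun 28, 2017 − 4 weeks = May 31, 2017.
Granulation is complete: May 31, 2017 − 36 days = Apr 25, 2017.
Blending begins: Apr 25, 2017 − 23 days = Apr 2, 2017.
Raw-material inspection is signed off: Apr 2, 2017 − 7 days = Mar 26, 2017.

Sunday, March 26, 2017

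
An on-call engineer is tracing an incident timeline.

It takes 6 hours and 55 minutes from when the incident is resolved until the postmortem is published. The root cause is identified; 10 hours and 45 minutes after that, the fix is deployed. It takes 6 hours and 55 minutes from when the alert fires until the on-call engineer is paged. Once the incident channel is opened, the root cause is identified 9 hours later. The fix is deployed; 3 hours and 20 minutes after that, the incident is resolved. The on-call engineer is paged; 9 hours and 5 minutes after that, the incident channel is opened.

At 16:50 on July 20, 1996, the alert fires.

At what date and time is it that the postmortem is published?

14:50 on July 22, 1996

The alert fires: 16:50 Jul 20, 1996.
The on-call engineer is paged: 16:50 Jul 20, 1996 + 6h55m = 23:45 Jul 20, 1996.
The incident channel is opened: 23:45 Jul 20, 1996 + 9h05m = 08:50 Jul 21, 1996.
The root cause is identified: 08:50 Jul 21, 1996 + 9h = 17:50 Jul 21, 1996.
The fix is deployed: 17:50 Jul 21, 1996 + 10h45m = 04:35 Jul 22, 1996.
The incident is resolved: 04:35 Jul 22, 1996 + 3h20m = 07:55 Jul 22, 1996.
The postmortem is published: 07:55 Jul 22, 1996 + 6h55m = 14:50 Jul 22, 1996.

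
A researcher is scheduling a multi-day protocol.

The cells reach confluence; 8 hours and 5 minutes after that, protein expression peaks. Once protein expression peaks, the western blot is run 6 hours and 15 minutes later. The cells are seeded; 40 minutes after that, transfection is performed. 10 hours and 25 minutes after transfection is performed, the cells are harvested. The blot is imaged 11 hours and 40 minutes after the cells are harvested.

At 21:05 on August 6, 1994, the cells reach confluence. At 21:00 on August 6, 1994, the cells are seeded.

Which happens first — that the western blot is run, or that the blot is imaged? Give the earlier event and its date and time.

The cells reach confluence: 21:05 Aug 6, 1994.
Protein expression peaks: 21:05 Aug 6, 1994 + 8h05m = 05:10 Aug 7, 1994.
The western blot is run: 05:10 Aug 7, 1994 + 6h15m = 11:25 Aug 7, 1994.
The cells are seeded: 21:00 Aug 6, 1994.
Transfection is performed: 21:00 Aug 6, 1994 + 40m = 21:40 Aug 6, 1994.
The cells are harvested: 21:40 Aug 6, 1994 + 10h25m = 08:05 Aug 7, 1994.
The blot is imaged: 08:05 Aug 7, 1994 + 11h40m = 19:45 Aug 7, 1994.
Comparing: the western blot is run at 11:25 Aug 7, 1994 vs the blot is imaged at 19:45 Aug 7, 1994. Earlier: the western blot is run.

The western blot is run — 11:25 on August 7, 1994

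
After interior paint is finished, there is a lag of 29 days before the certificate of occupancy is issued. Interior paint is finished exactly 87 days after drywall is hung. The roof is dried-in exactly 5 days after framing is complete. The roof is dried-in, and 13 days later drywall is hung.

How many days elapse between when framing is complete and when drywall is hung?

Causal path: framing is complete → the roof is dried-in → drywall is hung.
Total delay along the path: 5 + 13 = 18 days.

18 days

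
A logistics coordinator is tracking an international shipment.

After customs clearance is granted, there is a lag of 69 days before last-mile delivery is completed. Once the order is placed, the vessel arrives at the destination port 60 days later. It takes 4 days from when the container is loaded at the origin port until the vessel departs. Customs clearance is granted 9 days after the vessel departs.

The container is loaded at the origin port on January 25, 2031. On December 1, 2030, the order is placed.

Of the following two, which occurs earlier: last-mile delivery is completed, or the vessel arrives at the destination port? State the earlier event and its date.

The container is loaded at the origin port: Jan 25, 2031.
The vessel departs: Jan 25, 2031 + 4 days = Jan 29, 2031.
Customs clearance is granted: Jan 29, 2031 + 9 days = Feb 7, 2031.
Last-mile delivery is completed: Feb 7, 2031 + 69 days = Apr 17, 2031.
The order is placed: Dec 1, 2030.
The vessel arrives at the destination port: Dec 1, 2030 + 60 days = Jan 30, 2031.
Comparing: last-mile delivery is completed on Apr 17, 2031 vs the vessel arrives at the destination port on Jan 30, 2031. Earlier: the vessel arrives at the destination port.

The vessel arrives at the destination port — January 30, 2031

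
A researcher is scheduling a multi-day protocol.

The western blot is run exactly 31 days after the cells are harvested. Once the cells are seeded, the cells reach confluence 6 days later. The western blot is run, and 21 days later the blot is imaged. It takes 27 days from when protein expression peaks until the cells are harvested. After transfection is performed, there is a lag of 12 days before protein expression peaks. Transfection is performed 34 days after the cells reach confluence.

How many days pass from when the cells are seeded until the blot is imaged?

Causal path: the cells are seeded → the cells reach confluence → transfection is performed → protein expression peaks → the cells are harvested → the western blot is run → the blot is imaged.
Total delay along the path: 6 + 34 + 12 + 27 + 31 + 21 = 131 days.

131 days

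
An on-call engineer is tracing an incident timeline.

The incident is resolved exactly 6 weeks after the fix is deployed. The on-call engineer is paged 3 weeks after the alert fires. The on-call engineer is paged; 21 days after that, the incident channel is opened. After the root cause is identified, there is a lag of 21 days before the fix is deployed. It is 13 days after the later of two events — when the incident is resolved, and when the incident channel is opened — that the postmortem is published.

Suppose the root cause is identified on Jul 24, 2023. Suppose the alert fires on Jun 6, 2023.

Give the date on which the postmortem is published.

Oct 8, 2023

The root cause is identified: Jul 24, 2023.
The fix is deployed: Jul 24, 2023 + 21 days = Aug 14, 2023.
The incident is resolved: Aug 14, 2023 + 6 weeks = Sep 25, 2023.
The alert fires: Jun 6, 2023.
The on-call engineer is paged: Jun 6, 2023 + 3 weeks = Jun 27, 2023.
The incident channel is opened: Jun 27, 2023 + 21 days = Jul 18, 2023.
Both prerequisites met — the incident is resolved (Sep 25, 2023), the incident channel is opened (Jul 18, 2023); the later is Sep 25, 2023.
The postmortem is published: Sep 25, 2023 + 13 days = Oct 8, 2023.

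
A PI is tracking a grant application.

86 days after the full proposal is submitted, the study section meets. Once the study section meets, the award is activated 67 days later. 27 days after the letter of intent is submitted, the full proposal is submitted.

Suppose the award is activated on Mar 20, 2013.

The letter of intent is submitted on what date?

The award is activated: Mar 20, 2013.
The study section meets: Mar 20, 2013 − 67 days = Jan 12, 2013.
The full proposal is submitted: Jan 12, 2013 − 86 days = Oct 18, 2012.
The letter of intent is submitted: Oct 18, 2012 − 27 days = Sep 21, 2012.

Sep 21, 2012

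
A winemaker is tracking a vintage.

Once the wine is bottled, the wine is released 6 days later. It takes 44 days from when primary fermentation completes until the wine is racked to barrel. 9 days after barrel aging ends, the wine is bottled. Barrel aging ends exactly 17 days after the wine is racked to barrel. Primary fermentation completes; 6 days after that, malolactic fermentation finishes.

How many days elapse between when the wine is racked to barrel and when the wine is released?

Causal path: the wine is racked to barrel → barrel aging ends → the wine is bottled → the wine is released.
Total delay along the path: 17 + 9 + 6 = 32 days.

32 days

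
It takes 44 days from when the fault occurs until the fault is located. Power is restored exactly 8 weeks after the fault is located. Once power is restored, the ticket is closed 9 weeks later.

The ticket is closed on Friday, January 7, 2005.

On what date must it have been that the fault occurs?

The ticket is closed: Jan 7, 2005.
Power is restored: Jan 7, 2005 − 9 weeks = Nov 5, 2004.
The fault is located: Nov 5, 2004 − 8 weeks = Sep 10, 2004.
The fault occurs: Sep 10, 2004 − 44 days = Jul 28, 2004.

Wednesday, July 28, 2004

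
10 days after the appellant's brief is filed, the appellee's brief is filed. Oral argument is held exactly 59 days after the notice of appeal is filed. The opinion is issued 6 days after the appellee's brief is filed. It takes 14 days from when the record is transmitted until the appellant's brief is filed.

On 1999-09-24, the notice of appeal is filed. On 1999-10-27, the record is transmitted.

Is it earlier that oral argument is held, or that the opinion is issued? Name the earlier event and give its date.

Oral argument is held — 1999-11-22

The notice of appeal is filed: Sep 24, 1999.
Oral argument is held: Sep 24, 1999 + 59 days = Nov 22, 1999.
The record is transmitted: Oct 27, 1999.
The appellant's brief is filed: Oct 27, 1999 + 14 days = Nov 10, 1999.
The appellee's brief is filed: Nov 10, 1999 + 10 days = Nov 20, 1999.
The opinion is issued: Nov 20, 1999 + 6 days = Nov 26, 1999.
Comparing: oral argument is held on Nov 22, 1999 vs the opinion is issued on Nov 26, 1999. Earlier: oral argument is held.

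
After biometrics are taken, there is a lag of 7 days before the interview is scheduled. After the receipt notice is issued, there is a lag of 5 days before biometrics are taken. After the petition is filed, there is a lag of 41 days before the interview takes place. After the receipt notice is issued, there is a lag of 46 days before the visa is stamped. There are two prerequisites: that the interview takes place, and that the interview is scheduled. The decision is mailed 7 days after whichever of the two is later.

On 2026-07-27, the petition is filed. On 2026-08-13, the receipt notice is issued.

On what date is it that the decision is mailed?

2026-09-13

The petition is filed: Jul 27, 2026.
The interview takes place: Jul 27, 2026 + 41 days = Sep 6, 2026.
The receipt notice is issued: Aug 13, 2026.
Biometrics are taken: Aug 13, 2026 + 5 days = Aug 18, 2026.
The interview is scheduled: Aug 18, 2026 + 7 days = Aug 25, 2026.
Both prerequisites met — the interview takes place (Sep 6, 2026), the interview is scheduled (Aug 25, 2026); the later is Sep 6, 2026.
The decision is mailed: Sep 6, 2026 + 7 days = Sep 13, 2026.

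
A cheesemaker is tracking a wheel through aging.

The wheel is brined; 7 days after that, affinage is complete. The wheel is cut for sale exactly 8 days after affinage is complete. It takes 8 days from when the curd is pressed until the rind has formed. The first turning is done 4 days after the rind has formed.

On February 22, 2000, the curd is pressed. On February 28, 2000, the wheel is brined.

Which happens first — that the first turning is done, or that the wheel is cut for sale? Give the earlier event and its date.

The curd is pressed: Feb 22, 2000.
The rind has formed: Feb 22, 2000 + 8 days = Mar 1, 2000.
The first turning is done: Mar 1, 2000 + 4 days = Mar 5, 2000.
The wheel is brined: Feb 28, 2000.
Affinage is complete: Feb 28, 2000 + 7 days = Mar 6, 2000.
The wheel is cut for sale: Mar 6, 2000 + 8 days = Mar 14, 2000.
Comparing: the first turning is done on Mar 5, 2000 vs the wheel is cut for sale on Mar 14, 2000. Earlier: the first turning is done.

The first turning is done — March 5, 2000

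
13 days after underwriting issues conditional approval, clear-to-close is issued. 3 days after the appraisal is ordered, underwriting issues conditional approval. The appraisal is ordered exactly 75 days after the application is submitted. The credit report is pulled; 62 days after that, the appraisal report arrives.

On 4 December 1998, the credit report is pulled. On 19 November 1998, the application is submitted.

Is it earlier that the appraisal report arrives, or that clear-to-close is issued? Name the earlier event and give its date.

The appraisal report arrives — 4 February 1999

The credit report is pulled: Dec 4, 1998.
The appraisal report arrives: Dec 4, 1998 + 62 days = Feb 4, 1999.
The application is submitted: Nov 19, 1998.
The appraisal is ordered: Nov 19, 1998 + 75 days = Feb 2, 1999.
Underwriting issues conditional approval: Feb 2, 1999 + 3 days = Feb 5, 1999.
Clear-to-close is issued: Feb 5, 1999 + 13 days = Feb 18, 1999.
Comparing: the appraisal report arrives on Feb 4, 1999 vs clear-to-close is issued on Feb 18, 1999. Earlier: the appraisal report arrives.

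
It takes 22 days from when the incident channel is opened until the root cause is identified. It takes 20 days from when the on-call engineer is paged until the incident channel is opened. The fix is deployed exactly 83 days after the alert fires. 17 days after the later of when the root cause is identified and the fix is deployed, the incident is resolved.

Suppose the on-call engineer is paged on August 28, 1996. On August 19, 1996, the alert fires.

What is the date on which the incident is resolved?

The on-call engineer is paged: Aug 28, 1996.
The incident channel is opened: Aug 28, 1996 + 20 days = Sep 17, 1996.
The root cause is identified: Sep 17, 1996 + 22 days = Oct 9, 1996.
The alert fires: Aug 19, 1996.
The fix is deployed: Aug 19, 1996 + 83 days = Nov 10, 1996.
Both prerequisites met — the root cause is identified (Oct 9, 1996), the fix is deployed (Nov 10, 1996); the later is Nov 10, 1996.
The incident is resolved: Nov 10, 1996 + 17 days = Nov 27, 1996.

November 27, 1996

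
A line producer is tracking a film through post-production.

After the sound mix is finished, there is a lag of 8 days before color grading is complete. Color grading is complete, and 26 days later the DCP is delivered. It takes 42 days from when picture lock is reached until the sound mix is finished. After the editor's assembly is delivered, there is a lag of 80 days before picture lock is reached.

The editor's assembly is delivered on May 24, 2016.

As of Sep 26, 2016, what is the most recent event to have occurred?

The editor's assembly is delivered: May 24, 2016.
Picture lock is reached: May 24, 2016 + 80 days = Aug 12, 2016.
The sound mix is finished: Aug 12, 2016 + 42 days = Sep 23, 2016.
Color grading is complete: Sep 23, 2016 + 8 days = Oct 1, 2016.
The DCP is delivered: Oct 1, 2016 + 26 days = Oct 27, 2016.
Sep 26, 2016 falls between when the sound mix is finished (Sep 23, 2016) and when color grading is complete (Oct 1, 2016).

The sound mix is finished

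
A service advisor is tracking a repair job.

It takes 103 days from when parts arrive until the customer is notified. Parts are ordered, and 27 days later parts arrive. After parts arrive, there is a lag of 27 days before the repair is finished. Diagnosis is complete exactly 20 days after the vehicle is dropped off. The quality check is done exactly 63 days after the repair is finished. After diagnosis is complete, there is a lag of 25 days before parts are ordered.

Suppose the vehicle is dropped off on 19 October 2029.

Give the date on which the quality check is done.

The vehicle is dropped off: Oct 19, 2029.
Diagnosis is complete: Oct 19, 2029 + 20 days = Nov 8, 2029.
Parts are ordered: Nov 8, 2029 + 25 days = Dec 3, 2029.
Parts arrive: Dec 3, 2029 + 27 days = Dec 30, 2029.
The repair is finished: Dec 30, 2029 + 27 days = Jan 26, 2030.
The quality check is done: Jan 26, 2030 + 63 days = Mar 30, 2030.

30 March 2030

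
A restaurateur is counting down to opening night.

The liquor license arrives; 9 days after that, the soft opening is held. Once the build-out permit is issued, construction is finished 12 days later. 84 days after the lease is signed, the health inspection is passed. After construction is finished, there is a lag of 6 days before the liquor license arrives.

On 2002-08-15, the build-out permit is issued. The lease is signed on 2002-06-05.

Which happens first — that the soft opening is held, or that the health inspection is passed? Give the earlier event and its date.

The build-out permit is issued: Aug 15, 2002.
Construction is finished: Aug 15, 2002 + 12 days = Aug 27, 2002.
The liquor license arrives: Aug 27, 2002 + 6 days = Sep 2, 2002.
The soft opening is held: Sep 2, 2002 + 9 days = Sep 11, 2002.
The lease is signed: Jun 5, 2002.
The health inspection is passed: Jun 5, 2002 + 84 days = Aug 28, 2002.
Comparing: the soft opening is held on Sep 11, 2002 vs the health inspection is passed on Aug 28, 2002. Earlier: the health inspection is passed.

The health inspection is passed — 2002-08-28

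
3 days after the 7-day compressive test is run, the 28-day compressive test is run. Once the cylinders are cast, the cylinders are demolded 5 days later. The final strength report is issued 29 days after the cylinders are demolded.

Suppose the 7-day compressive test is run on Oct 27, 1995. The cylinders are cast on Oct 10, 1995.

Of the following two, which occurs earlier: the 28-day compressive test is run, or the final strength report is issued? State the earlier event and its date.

The 7-day compressive test is run: Oct 27, 1995.
The 28-day compressive test is run: Oct 27, 1995 + 3 days = Oct 30, 1995.
The cylinders are cast: Oct 10, 1995.
The cylinders are demolded: Oct 10, 1995 + 5 days = Oct 15, 1995.
The final strength report is issued: Oct 15, 1995 + 29 days = Nov 13, 1995.
Comparing: the 28-day compressive test is run on Oct 30, 1995 vs the final strength report is issued on Nov 13, 1995. Earlier: the 28-day compressive test is run.

The 28-day compressive test is run — Oct 30, 1995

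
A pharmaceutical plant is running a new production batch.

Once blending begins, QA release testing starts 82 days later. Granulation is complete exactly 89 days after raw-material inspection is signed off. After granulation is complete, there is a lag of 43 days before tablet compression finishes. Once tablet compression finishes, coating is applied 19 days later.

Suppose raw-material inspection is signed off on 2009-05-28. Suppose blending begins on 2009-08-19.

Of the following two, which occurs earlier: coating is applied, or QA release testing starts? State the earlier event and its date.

Raw-material inspection is signed off: May 28, 2009.
Granulation is complete: May 28, 2009 + 89 days = Aug 25, 2009.
Tablet compression finishes: Aug 25, 2009 + 43 days = Oct 7, 2009.
Coating is applied: Oct 7, 2009 + 19 days = Oct 26, 2009.
Blending begins: Aug 19, 2009.
QA release testing starts: Aug 19, 2009 + 82 days = Nov 9, 2009.
Comparing: coating is applied on Oct 26, 2009 vs QA release testing starts on Nov 9, 2009. Earlier: coating is applied.

Coating is applied — 2009-10-26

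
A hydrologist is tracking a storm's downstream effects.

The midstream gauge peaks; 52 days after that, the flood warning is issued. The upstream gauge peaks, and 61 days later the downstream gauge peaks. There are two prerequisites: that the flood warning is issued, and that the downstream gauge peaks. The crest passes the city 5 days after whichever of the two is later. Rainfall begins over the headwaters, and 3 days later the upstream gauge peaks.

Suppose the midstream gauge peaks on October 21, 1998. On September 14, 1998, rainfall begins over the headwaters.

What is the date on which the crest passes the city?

December 17, 1998

The midstream gauge peaks: Oct 21, 1998.
The flood warning is issued: Oct 21, 1998 + 52 days = Dec 12, 1998.
Rainfall begins over the headwaters: Sep 14, 1998.
The upstream gauge peaks: Sep 14, 1998 + 3 days = Sep 17, 1998.
The downstream gauge peaks: Sep 17, 1998 + 61 days = Nov 17, 1998.
Both prerequisites met — the flood warning is issued (Dec 12, 1998), the downstream gauge peaks (Nov 17, 1998); the later is Dec 12, 1998.
The crest passes the city: Dec 12, 1998 + 5 days = Dec 17, 1998.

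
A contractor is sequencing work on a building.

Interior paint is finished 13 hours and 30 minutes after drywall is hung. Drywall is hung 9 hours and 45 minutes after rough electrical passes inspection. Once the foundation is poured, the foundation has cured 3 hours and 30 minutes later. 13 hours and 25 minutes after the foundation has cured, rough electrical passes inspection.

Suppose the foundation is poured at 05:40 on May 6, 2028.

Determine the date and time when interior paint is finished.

The foundation is poured: 05:40 May 6, 2028.
The foundation has cured: 05:40 May 6, 2028 + 3h30m = 09:10 May 6, 2028.
Rough electrical passes inspection: 09:10 May 6, 2028 + 13h25m = 22:35 May 6, 2028.
Drywall is hung: 22:35 May 6, 2028 + 9h45m = 08:20 May 7, 2028.
Interior paint is finished: 08:20 May 7, 2028 + 13h30m = 21:50 May 7, 2028.

21:50 on May 7, 2028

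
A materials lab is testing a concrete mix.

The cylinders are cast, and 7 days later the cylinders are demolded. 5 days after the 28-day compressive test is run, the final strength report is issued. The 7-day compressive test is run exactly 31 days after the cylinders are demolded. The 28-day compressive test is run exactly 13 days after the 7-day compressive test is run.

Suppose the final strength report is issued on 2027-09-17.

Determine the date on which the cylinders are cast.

2027-07-23

The final strength report is issued: Sep 17, 2027.
The 28-day compressive test is run: Sep 17, 2027 − 5 days = Sep 12, 2027.
The 7-day compressive test is run: Sep 12, 2027 − 13 days = Aug 30, 2027.
The cylinders are demolded: Aug 30, 2027 − 31 days = Jul 30, 2027.
The cylinders are cast: Jul 30, 2027 − 7 days = Jul 23, 2027.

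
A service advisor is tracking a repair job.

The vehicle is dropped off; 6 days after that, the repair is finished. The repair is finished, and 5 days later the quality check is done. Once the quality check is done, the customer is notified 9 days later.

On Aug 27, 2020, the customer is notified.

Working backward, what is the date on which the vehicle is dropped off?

Aug 7, 2020

The customer is notified: Aug 27, 2020.
The quality check is done: Aug 27, 2020 − 9 days = Aug 18, 2020.
The repair is finished: Aug 18, 2020 − 5 days = Aug 13, 2020.
The vehicle is dropped off: Aug 13, 2020 − 6 days = Aug 7, 2020.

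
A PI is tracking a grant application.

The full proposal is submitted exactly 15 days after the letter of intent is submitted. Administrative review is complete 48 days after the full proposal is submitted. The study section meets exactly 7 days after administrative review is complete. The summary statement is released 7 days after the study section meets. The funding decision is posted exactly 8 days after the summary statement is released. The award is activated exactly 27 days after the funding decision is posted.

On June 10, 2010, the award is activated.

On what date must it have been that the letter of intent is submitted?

The award is activated: Jun 10, 2010.
The funding decision is posted: Jun 10, 2010 − 27 days = May 14, 2010.
The summary statement is released: May 14, 2010 − 8 days = May 6, 2010.
The study section meets: May 6, 2010 − 7 days = Apr 29, 2010.
Administrative review is complete: Apr 29, 2010 − 7 days = Apr 22, 2010.
The full proposal is submitted: Apr 22, 2010 − 48 days = Mar 5, 2010.
The letter of intent is submitted: Mar 5, 2010 − 15 days = Feb 18, 2010.

February 18, 2010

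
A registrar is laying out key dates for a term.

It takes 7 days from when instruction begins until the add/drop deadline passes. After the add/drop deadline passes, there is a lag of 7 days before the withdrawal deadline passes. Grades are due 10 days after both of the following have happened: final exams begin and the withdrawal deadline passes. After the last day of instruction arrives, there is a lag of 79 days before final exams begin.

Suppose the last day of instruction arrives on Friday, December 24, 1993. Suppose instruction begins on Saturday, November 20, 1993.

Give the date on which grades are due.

The last day of instruction arrives: Dec 24, 1993.
Final exams begin: Dec 24, 1993 + 79 days = Mar 13, 1994.
Instruction begins: Nov 20, 1993.
The add/drop deadline passes: Nov 20, 1993 + 7 days = Nov 27, 1993.
The withdrawal deadline passes: Nov 27, 1993 + 7 days = Dec 4, 1993.
Both prerequisites met — final exams begin (Mar 13, 1994), the withdrawal deadline passes (Dec 4, 1993); the later is Mar 13, 1994.
Grades are due: Mar 13, 1994 + 10 days = Mar 23, 1994.

Wednesday, March 23, 1994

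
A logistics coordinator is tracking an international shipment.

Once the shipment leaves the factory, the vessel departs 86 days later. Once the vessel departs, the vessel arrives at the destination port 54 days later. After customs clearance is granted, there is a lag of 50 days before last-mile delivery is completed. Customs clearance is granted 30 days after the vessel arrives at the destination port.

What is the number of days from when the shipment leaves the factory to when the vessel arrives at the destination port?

Causal path: the shipment leaves the factory → the vessel departs → the vessel arrives at the destination port.
Total delay along the path: 86 + 54 = 140 days.

140 days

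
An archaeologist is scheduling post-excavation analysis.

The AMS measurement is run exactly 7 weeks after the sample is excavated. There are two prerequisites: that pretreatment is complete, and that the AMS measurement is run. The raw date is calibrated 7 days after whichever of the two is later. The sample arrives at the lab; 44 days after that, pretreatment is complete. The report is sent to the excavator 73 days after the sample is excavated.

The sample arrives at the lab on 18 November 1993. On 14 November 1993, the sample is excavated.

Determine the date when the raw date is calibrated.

The sample arrives at the lab: Nov 18, 1993.
Pretreatment is complete: Nov 18, 1993 + 44 days = Jan 1, 1994.
The sample is excavated: Nov 14, 1993.
The AMS measurement is run: Nov 14, 1993 + 7 weeks = Jan 2, 1994.
Both prerequisites met — pretreatment is complete (Jan 1, 1994), the AMS measurement is run (Jan 2, 1994); the later is Jan 2, 1994.
The raw date is calibrated: Jan 2, 1994 + 7 days = Jan 9, 1994.

9 January 1994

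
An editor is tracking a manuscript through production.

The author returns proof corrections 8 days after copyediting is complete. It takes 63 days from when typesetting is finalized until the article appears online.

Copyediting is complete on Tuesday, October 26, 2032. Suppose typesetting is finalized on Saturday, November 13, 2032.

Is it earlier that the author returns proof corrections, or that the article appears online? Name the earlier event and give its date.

Copyediting is complete: Oct 26, 2032.
The author returns proof corrections: Oct 26, 2032 + 8 days = Nov 3, 2032.
Typesetting is finalized: Nov 13, 2032.
The article appears online: Nov 13, 2032 + 63 days = Jan 15, 2033.
Comparing: the author returns proof corrections on Nov 3, 2032 vs the article appears online on Jan 15, 2033. Earlier: the author returns proof corrections.

The author returns proof corrections — Wednesday, November 3, 2032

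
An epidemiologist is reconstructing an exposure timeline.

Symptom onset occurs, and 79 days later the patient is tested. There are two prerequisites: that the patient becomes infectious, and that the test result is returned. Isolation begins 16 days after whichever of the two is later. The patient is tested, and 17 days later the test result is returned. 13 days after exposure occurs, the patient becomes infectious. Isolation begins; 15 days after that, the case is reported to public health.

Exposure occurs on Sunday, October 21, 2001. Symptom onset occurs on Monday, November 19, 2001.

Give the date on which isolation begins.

Monday, March 11, 2002

Exposure occurs: Oct 21, 2001.
The patient becomes infectious: Oct 21, 2001 + 13 days = Nov 3, 2001.
Symptom onset occurs: Nov 19, 2001.
The patient is tested: Nov 19, 2001 + 79 days = Feb 6, 2002.
The test result is returned: Feb 6, 2002 + 17 days = Feb 23, 2002.
Both prerequisites met — the patient becomes infectious (Nov 3, 2001), the test result is returned (Feb 23, 2002); the later is Feb 23, 2002.
Isolation begins: Feb 23, 2002 + 16 days = Mar 11, 2002.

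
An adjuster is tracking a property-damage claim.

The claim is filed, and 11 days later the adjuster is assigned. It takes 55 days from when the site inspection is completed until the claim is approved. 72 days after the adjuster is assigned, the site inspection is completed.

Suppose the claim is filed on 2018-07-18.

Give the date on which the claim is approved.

2018-12-03

The claim is filed: Jul 18, 2018.
The adjuster is assigned: Jul 18, 2018 + 11 days = Jul 29, 2018.
The site inspection is completed: Jul 29, 2018 + 72 days = Oct 9, 2018.
The claim is approved: Oct 9, 2018 + 55 days = Dec 3, 2018.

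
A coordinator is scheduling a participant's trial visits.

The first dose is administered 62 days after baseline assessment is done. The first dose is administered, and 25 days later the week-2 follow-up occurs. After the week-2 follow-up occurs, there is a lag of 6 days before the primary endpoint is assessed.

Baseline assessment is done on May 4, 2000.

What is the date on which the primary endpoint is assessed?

August 5, 2000

Baseline assessment is done: May 4, 2000.
The first dose is administered: May 4, 2000 + 62 days = Jul 5, 2000.
The week-2 follow-up occurs: Jul 5, 2000 + 25 days = Jul 30, 2000.
The primary endpoint is assessed: Jul 30, 2000 + 6 days = Aug 5, 2000.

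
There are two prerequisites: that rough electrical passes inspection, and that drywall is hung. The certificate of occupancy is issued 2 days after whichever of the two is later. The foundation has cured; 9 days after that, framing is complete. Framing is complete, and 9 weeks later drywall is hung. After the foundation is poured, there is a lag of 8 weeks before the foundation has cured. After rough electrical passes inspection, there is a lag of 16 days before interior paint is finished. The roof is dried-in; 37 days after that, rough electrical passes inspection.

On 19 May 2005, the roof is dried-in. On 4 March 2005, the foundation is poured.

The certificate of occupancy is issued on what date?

12 July 2005

The roof is dried-in: May 19, 2005.
Rough electrical passes inspection: May 19, 2005 + 37 days = Jun 25, 2005.
The foundation is poured: Mar 4, 2005.
The foundation has cured: Mar 4, 2005 + 8 weeks = Apr 29, 2005.
Framing is complete: Apr 29, 2005 + 9 days = May 8, 2005.
Drywall is hung: May 8, 2005 + 9 weeks = Jul 10, 2005.
Both prerequisites met — rough electrical passes inspection (Jun 25, 2005), drywall is hung (Jul 10, 2005); the later is Jul 10, 2005.
The certificate of occupancy is issued: Jul 10, 2005 + 2 days = Jul 12, 2005.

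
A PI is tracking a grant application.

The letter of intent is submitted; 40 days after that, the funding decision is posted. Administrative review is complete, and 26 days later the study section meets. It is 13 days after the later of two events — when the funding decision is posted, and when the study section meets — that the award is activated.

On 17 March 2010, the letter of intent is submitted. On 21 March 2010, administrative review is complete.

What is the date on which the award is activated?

The letter of intent is submitted: Mar 17, 2010.
The funding decision is posted: Mar 17, 2010 + 40 days = Apr 26, 2010.
Administrative review is complete: Mar 21, 2010.
The study section meets: Mar 21, 2010 + 26 days = Apr 16, 2010.
Both prerequisites met — the funding decision is posted (Apr 26, 2010), the study section meets (Apr 16, 2010); the later is Apr 26, 2010.
The award is activated: Apr 26, 2010 + 13 days = May 9, 2010.

9 May 2010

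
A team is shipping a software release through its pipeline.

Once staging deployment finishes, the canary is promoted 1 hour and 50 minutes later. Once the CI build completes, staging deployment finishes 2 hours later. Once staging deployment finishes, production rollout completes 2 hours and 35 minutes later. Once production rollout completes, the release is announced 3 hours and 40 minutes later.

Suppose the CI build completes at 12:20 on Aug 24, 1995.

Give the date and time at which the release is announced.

The CI build completes: 12:20 Aug 24, 1995.
Staging deployment finishes: 12:20 Aug 24, 1995 + 2h = 14:20 Aug 24, 1995.
Production rollout completes: 14:20 Aug 24, 1995 + 2h35m = 16:55 Aug 24, 1995.
The release is announced: 16:55 Aug 24, 1995 + 3h40m = 20:35 Aug 24, 1995.

20:35 on Aug 24, 1995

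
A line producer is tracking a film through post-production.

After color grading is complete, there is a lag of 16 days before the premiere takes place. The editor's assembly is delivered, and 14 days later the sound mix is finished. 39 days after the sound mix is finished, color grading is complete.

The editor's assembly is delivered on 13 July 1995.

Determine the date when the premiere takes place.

The editor's assembly is delivered: Jul 13, 1995.
The sound mix is finished: Jul 13, 1995 + 14 days = Jul 27, 1995.
Color grading is complete: Jul 27, 1995 + 39 days = Sep 4, 1995.
The premiere takes place: Sep 4, 1995 + 16 days = Sep 20, 1995.

20 September 1995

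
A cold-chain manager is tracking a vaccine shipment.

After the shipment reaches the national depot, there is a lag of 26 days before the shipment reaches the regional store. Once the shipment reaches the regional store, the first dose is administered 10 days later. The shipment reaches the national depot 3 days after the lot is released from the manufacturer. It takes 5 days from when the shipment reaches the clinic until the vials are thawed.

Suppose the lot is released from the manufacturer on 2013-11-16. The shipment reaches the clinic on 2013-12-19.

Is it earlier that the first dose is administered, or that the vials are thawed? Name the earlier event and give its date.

The lot is released from the manufacturer: Nov 16, 2013.
The shipment reaches the national depot: Nov 16, 2013 + 3 days = Nov 19, 2013.
The shipment reaches the regional store: Nov 19, 2013 + 26 days = Dec 15, 2013.
The first dose is administered: Dec 15, 2013 + 10 days = Dec 25, 2013.
The shipment reaches the clinic: Dec 19, 2013.
The vials are thawed: Dec 19, 2013 + 5 days = Dec 24, 2013.
Comparing: the first dose is administered on Dec 25, 2013 vs the vials are thawed on Dec 24, 2013. Earlier: the vials are thawed.

The vials are thawed — 2013-12-24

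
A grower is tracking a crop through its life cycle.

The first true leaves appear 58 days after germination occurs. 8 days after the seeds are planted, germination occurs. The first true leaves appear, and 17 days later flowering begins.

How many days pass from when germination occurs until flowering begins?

Causal path: germination occurs → the first true leaves appear → flowering begins.
Total delay along the path: 58 + 17 = 75 days.

75 days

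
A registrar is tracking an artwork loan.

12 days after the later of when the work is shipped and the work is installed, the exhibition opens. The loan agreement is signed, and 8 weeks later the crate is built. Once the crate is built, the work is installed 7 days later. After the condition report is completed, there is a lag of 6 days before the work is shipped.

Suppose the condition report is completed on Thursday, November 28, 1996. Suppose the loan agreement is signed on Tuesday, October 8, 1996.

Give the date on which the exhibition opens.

Sunday, December 22, 1996

The condition report is completed: Nov 28, 1996.
The work is shipped: Nov 28, 1996 + 6 days = Dec 4, 1996.
The loan agreement is signed: Oct 8, 1996.
The crate is built: Oct 8, 1996 + 8 weeks = Dec 3, 1996.
The work is installed: Dec 3, 1996 + 7 days = Dec 10, 1996.
Both prerequisites met — the work is shipped (Dec 4, 1996), the work is installed (Dec 10, 1996); the later is Dec 10, 1996.
The exhibition opens: Dec 10, 1996 + 12 days = Dec 22, 1996.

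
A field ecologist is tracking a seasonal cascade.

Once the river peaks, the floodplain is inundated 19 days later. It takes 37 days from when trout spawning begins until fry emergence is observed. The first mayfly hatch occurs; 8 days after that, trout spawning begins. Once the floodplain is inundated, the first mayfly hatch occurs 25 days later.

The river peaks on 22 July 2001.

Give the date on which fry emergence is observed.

The river peaks: Jul 22, 2001.
The floodplain is inundated: Jul 22, 2001 + 19 days = Aug 10, 2001.
The first mayfly hatch occurs: Aug 10, 2001 + 25 days = Sep 4, 2001.
Trout spawning begins: Sep 4, 2001 + 8 days = Sep 12, 2001.
Fry emergence is observed: Sep 12, 2001 + 37 days = Oct 19, 2001.

19 October 2001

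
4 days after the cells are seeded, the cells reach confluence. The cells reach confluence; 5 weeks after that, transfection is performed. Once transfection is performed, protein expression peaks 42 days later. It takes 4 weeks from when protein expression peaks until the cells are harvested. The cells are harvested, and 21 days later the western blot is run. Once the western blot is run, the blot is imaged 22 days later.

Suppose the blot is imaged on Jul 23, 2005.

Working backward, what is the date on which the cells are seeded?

The blot is imaged: Jul 23, 2005.
The western blot is run: Jul 23, 2005 − 22 days = Jul 1, 2005.
The cells are harvested: Jul 1, 2005 − 21 days = Jun 10, 2005.
Protein expression peaks: Jun 10, 2005 − 4 weeks = May 13, 2005.
Transfection is performed: May 13, 2005 − 42 days = Apr 1, 2005.
The cells reach confluence: Apr 1, 2005 − 5 weeks = Feb 25, 2005.
The cells are seeded: Feb 25, 2005 − 4 days = Feb 21, 2005.

Feb 21, 2005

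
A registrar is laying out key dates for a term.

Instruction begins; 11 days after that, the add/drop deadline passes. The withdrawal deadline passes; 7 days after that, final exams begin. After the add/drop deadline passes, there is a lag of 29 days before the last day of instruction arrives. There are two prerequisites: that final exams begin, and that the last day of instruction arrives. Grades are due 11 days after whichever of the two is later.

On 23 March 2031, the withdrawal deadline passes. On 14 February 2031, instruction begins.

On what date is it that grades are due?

The withdrawal deadline passes: Mar 23, 2031.
Final exams begin: Mar 23, 2031 + 7 days = Mar 30, 2031.
Instruction begins: Feb 14, 2031.
The add/drop deadline passes: Feb 14, 2031 + 11 days = Feb 25, 2031.
The last day of instruction arrives: Feb 25, 2031 + 29 days = Mar 26, 2031.
Both prerequisites met — final exams begin (Mar 30, 2031), the last day of instruction arrives (Mar 26, 2031); the later is Mar 30, 2031.
Grades are due: Mar 30, 2031 + 11 days = Apr 10, 2031.

10 April 2031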